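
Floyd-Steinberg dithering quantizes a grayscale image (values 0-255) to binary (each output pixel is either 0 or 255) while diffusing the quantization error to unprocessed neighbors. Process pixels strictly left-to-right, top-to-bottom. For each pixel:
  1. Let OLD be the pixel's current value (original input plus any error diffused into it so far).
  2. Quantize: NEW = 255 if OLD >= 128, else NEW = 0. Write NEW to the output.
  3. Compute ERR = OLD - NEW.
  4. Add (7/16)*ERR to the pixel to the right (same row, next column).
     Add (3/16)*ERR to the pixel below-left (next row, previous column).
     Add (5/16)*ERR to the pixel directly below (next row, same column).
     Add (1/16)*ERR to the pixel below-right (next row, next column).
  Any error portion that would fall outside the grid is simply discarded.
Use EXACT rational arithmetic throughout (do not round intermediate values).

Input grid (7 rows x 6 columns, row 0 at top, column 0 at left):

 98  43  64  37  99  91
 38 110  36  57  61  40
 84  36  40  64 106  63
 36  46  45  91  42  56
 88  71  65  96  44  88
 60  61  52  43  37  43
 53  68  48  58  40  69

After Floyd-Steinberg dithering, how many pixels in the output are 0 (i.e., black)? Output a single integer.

(0,0): OLD=98 → NEW=0, ERR=98
(0,1): OLD=687/8 → NEW=0, ERR=687/8
(0,2): OLD=13001/128 → NEW=0, ERR=13001/128
(0,3): OLD=166783/2048 → NEW=0, ERR=166783/2048
(0,4): OLD=4411513/32768 → NEW=255, ERR=-3944327/32768
(0,5): OLD=20099919/524288 → NEW=0, ERR=20099919/524288
(1,0): OLD=10845/128 → NEW=0, ERR=10845/128
(1,1): OLD=203851/1024 → NEW=255, ERR=-57269/1024
(1,2): OLD=2094183/32768 → NEW=0, ERR=2094183/32768
(1,3): OLD=12345403/131072 → NEW=0, ERR=12345403/131072
(1,4): OLD=644826417/8388608 → NEW=0, ERR=644826417/8388608
(1,5): OLD=10480739847/134217728 → NEW=0, ERR=10480739847/134217728
(2,0): OLD=1638249/16384 → NEW=0, ERR=1638249/16384
(2,1): OLD=41705683/524288 → NEW=0, ERR=41705683/524288
(2,2): OLD=913841849/8388608 → NEW=0, ERR=913841849/8388608
(2,3): OLD=10703973297/67108864 → NEW=255, ERR=-6408787023/67108864
(2,4): OLD=233580273939/2147483648 → NEW=0, ERR=233580273939/2147483648
(2,5): OLD=4803260185269/34359738368 → NEW=255, ERR=-3958473098571/34359738368
(3,0): OLD=689226777/8388608 → NEW=0, ERR=689226777/8388608
(3,1): OLD=8957683301/67108864 → NEW=255, ERR=-8155077019/67108864
(3,2): OLD=6949241631/536870912 → NEW=0, ERR=6949241631/536870912
(3,3): OLD=3230593368637/34359738368 → NEW=0, ERR=3230593368637/34359738368
(3,4): OLD=24616800713693/274877906944 → NEW=0, ERR=24616800713693/274877906944
(3,5): OLD=290167560739027/4398046511104 → NEW=0, ERR=290167560739027/4398046511104
(4,0): OLD=97593120535/1073741824 → NEW=0, ERR=97593120535/1073741824
(4,1): OLD=1380432871531/17179869184 → NEW=0, ERR=1380432871531/17179869184
(4,2): OLD=62800326098257/549755813888 → NEW=0, ERR=62800326098257/549755813888
(4,3): OLD=1697291510023029/8796093022208 → NEW=255, ERR=-545712210640011/8796093022208
(4,4): OLD=8879189394150469/140737488355328 → NEW=0, ERR=8879189394150469/140737488355328
(4,5): OLD=319343321047010243/2251799813685248 → NEW=255, ERR=-254865631442727997/2251799813685248
(5,0): OLD=28441422674033/274877906944 → NEW=0, ERR=28441422674033/274877906944
(5,1): OLD=1393979507244801/8796093022208 → NEW=255, ERR=-849024213418239/8796093022208
(5,2): OLD=2734425493356891/70368744177664 → NEW=0, ERR=2734425493356891/70368744177664
(5,3): OLD=134166823707866457/2251799813685248 → NEW=0, ERR=134166823707866457/2251799813685248
(5,4): OLD=259783648367092841/4503599627370496 → NEW=0, ERR=259783648367092841/4503599627370496
(5,5): OLD=2652439828386086173/72057594037927936 → NEW=0, ERR=2652439828386086173/72057594037927936
(6,0): OLD=9462641870422947/140737488355328 → NEW=0, ERR=9462641870422947/140737488355328
(6,1): OLD=182407504719344615/2251799813685248 → NEW=0, ERR=182407504719344615/2251799813685248
(6,2): OLD=907223285342828879/9007199254740992 → NEW=0, ERR=907223285342828879/9007199254740992
(6,3): OLD=19301288733309010963/144115188075855872 → NEW=255, ERR=-17448084226034236397/144115188075855872
(6,4): OLD=36163830212662928147/2305843009213693952 → NEW=0, ERR=36163830212662928147/2305843009213693952
(6,5): OLD=3356197094166283942309/36893488147419103232 → NEW=0, ERR=3356197094166283942309/36893488147419103232
Output grid:
  Row 0: ....#.  (5 black, running=5)
  Row 1: .#....  (5 black, running=10)
  Row 2: ...#.#  (4 black, running=14)
  Row 3: .#....  (5 black, running=19)
  Row 4: ...#.#  (4 black, running=23)
  Row 5: .#....  (5 black, running=28)
  Row 6: ...#..  (5 black, running=33)

Answer: 33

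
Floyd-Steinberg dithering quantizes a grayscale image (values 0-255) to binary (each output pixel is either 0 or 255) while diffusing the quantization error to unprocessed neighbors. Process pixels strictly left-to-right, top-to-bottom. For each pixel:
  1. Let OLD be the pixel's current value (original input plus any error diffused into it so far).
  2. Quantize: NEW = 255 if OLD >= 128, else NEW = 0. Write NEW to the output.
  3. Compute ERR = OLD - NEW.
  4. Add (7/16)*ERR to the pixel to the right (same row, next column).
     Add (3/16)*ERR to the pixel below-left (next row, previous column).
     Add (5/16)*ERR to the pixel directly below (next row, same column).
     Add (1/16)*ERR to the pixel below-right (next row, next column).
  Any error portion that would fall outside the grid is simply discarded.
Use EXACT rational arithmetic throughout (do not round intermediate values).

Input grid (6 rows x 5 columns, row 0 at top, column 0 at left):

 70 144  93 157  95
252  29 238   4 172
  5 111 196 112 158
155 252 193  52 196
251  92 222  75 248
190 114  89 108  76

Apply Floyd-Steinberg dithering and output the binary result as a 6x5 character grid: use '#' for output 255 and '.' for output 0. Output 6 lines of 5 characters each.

(0,0): OLD=70 → NEW=0, ERR=70
(0,1): OLD=1397/8 → NEW=255, ERR=-643/8
(0,2): OLD=7403/128 → NEW=0, ERR=7403/128
(0,3): OLD=373357/2048 → NEW=255, ERR=-148883/2048
(0,4): OLD=2070779/32768 → NEW=0, ERR=2070779/32768
(1,0): OLD=33127/128 → NEW=255, ERR=487/128
(1,1): OLD=21265/1024 → NEW=0, ERR=21265/1024
(1,2): OLD=8077477/32768 → NEW=255, ERR=-278363/32768
(1,3): OLD=-913631/131072 → NEW=0, ERR=-913631/131072
(1,4): OLD=386201795/2097152 → NEW=255, ERR=-148571965/2097152
(2,0): OLD=165195/16384 → NEW=0, ERR=165195/16384
(2,1): OLD=63200681/524288 → NEW=0, ERR=63200681/524288
(2,2): OLD=2064227003/8388608 → NEW=255, ERR=-74868037/8388608
(2,3): OLD=12361822849/134217728 → NEW=0, ERR=12361822849/134217728
(2,4): OLD=377356589383/2147483648 → NEW=255, ERR=-170251740857/2147483648
(3,0): OLD=1516267483/8388608 → NEW=255, ERR=-622827557/8388608
(3,1): OLD=17189552383/67108864 → NEW=255, ERR=76792063/67108864
(3,2): OLD=462814832869/2147483648 → NEW=255, ERR=-84793497371/2147483648
(3,3): OLD=206522037677/4294967296 → NEW=0, ERR=206522037677/4294967296
(3,4): OLD=13607732626593/68719476736 → NEW=255, ERR=-3915733941087/68719476736
(4,0): OLD=244826471733/1073741824 → NEW=255, ERR=-28977693387/1073741824
(4,1): OLD=2353870605813/34359738368 → NEW=0, ERR=2353870605813/34359738368
(4,2): OLD=136735251574651/549755813888 → NEW=255, ERR=-3452480966789/549755813888
(4,3): OLD=652028964098293/8796093022208 → NEW=0, ERR=652028964098293/8796093022208
(4,4): OLD=37383987271676211/140737488355328 → NEW=255, ERR=1495927741067571/140737488355328
(5,0): OLD=106878785514239/549755813888 → NEW=255, ERR=-33308947027201/549755813888
(5,1): OLD=466353800945917/4398046511104 → NEW=0, ERR=466353800945917/4398046511104
(5,2): OLD=21337068966906917/140737488355328 → NEW=255, ERR=-14550990563701723/140737488355328
(5,3): OLD=49275927788915723/562949953421312 → NEW=0, ERR=49275927788915723/562949953421312
(5,4): OLD=1101127046406367625/9007199254740992 → NEW=0, ERR=1101127046406367625/9007199254740992
Row 0: .#.#.
Row 1: #.#.#
Row 2: ..#.#
Row 3: ###.#
Row 4: #.#.#
Row 5: #.#..

Answer: .#.#.
#.#.#
..#.#
###.#
#.#.#
#.#..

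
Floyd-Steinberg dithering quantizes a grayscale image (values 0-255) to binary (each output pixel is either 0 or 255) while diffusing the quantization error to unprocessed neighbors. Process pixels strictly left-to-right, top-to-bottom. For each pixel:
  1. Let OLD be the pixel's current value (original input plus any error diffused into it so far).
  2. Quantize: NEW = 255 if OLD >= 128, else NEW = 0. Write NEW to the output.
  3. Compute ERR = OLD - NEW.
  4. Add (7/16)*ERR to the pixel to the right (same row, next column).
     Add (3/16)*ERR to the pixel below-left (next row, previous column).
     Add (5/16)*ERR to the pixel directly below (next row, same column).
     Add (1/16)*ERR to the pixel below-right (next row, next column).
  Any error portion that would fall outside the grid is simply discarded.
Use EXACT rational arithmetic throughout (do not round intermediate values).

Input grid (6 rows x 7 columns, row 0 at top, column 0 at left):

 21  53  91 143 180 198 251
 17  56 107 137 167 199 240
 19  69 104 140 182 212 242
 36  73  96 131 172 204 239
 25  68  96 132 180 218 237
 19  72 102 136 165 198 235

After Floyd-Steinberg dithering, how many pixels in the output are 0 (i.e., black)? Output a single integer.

Answer: 20

Derivation:
(0,0): OLD=21 → NEW=0, ERR=21
(0,1): OLD=995/16 → NEW=0, ERR=995/16
(0,2): OLD=30261/256 → NEW=0, ERR=30261/256
(0,3): OLD=797555/4096 → NEW=255, ERR=-246925/4096
(0,4): OLD=10068005/65536 → NEW=255, ERR=-6643675/65536
(0,5): OLD=161112323/1048576 → NEW=255, ERR=-106274557/1048576
(0,6): OLD=3467159317/16777216 → NEW=255, ERR=-811030763/16777216
(1,0): OLD=9017/256 → NEW=0, ERR=9017/256
(1,1): OLD=234127/2048 → NEW=0, ERR=234127/2048
(1,2): OLD=12224955/65536 → NEW=255, ERR=-4486725/65536
(1,3): OLD=20077407/262144 → NEW=0, ERR=20077407/262144
(1,4): OLD=2450431997/16777216 → NEW=255, ERR=-1827758083/16777216
(1,5): OLD=13994255757/134217728 → NEW=0, ERR=13994255757/134217728
(1,6): OLD=567311492003/2147483648 → NEW=255, ERR=19703161763/2147483648
(2,0): OLD=1685653/32768 → NEW=0, ERR=1685653/32768
(2,1): OLD=122259383/1048576 → NEW=0, ERR=122259383/1048576
(2,2): OLD=2602510053/16777216 → NEW=255, ERR=-1675680027/16777216
(2,3): OLD=12822049021/134217728 → NEW=0, ERR=12822049021/134217728
(2,4): OLD=229874221709/1073741824 → NEW=255, ERR=-43929943411/1073741824
(2,5): OLD=7613942237487/34359738368 → NEW=255, ERR=-1147791046353/34359738368
(2,6): OLD=130165152051257/549755813888 → NEW=255, ERR=-10022580490183/549755813888
(3,0): OLD=1240462405/16777216 → NEW=0, ERR=1240462405/16777216
(3,1): OLD=16947895009/134217728 → NEW=0, ERR=16947895009/134217728
(3,2): OLD=155940921139/1073741824 → NEW=255, ERR=-117863243981/1073741824
(3,3): OLD=424842191029/4294967296 → NEW=0, ERR=424842191029/4294967296
(3,4): OLD=111159443150917/549755813888 → NEW=255, ERR=-29028289390523/549755813888
(3,5): OLD=723410897295775/4398046511104 → NEW=255, ERR=-398090963035745/4398046511104
(3,6): OLD=13483672643670977/70368744177664 → NEW=255, ERR=-4460357121633343/70368744177664
(4,0): OLD=154149272427/2147483648 → NEW=0, ERR=154149272427/2147483648
(4,1): OLD=4222938440687/34359738368 → NEW=0, ERR=4222938440687/34359738368
(4,2): OLD=78013881888097/549755813888 → NEW=255, ERR=-62173850653343/549755813888
(4,3): OLD=425167738763387/4398046511104 → NEW=0, ERR=425167738763387/4398046511104
(4,4): OLD=6861091031104385/35184372088832 → NEW=255, ERR=-2110923851547775/35184372088832
(4,5): OLD=166949276320276609/1125899906842624 → NEW=255, ERR=-120155199924592511/1125899906842624
(4,6): OLD=2969586191007264471/18014398509481984 → NEW=255, ERR=-1624085428910641449/18014398509481984
(5,0): OLD=35446117580093/549755813888 → NEW=0, ERR=35446117580093/549755813888
(5,1): OLD=536108628847935/4398046511104 → NEW=0, ERR=536108628847935/4398046511104
(5,2): OLD=5129728809310825/35184372088832 → NEW=255, ERR=-3842286073341335/35184372088832
(5,3): OLD=28180001352993645/281474976710656 → NEW=0, ERR=28180001352993645/281474976710656
(5,4): OLD=3172045317050354959/18014398509481984 → NEW=255, ERR=-1421626302867550961/18014398509481984
(5,5): OLD=15776382532637141279/144115188075855872 → NEW=0, ERR=15776382532637141279/144115188075855872
(5,6): OLD=571964502146904568305/2305843009213693952 → NEW=255, ERR=-16025465202587389455/2305843009213693952
Output grid:
  Row 0: ...####  (3 black, running=3)
  Row 1: ..#.#.#  (4 black, running=7)
  Row 2: ..#.###  (3 black, running=10)
  Row 3: ..#.###  (3 black, running=13)
  Row 4: ..#.###  (3 black, running=16)
  Row 5: ..#.#.#  (4 black, running=20)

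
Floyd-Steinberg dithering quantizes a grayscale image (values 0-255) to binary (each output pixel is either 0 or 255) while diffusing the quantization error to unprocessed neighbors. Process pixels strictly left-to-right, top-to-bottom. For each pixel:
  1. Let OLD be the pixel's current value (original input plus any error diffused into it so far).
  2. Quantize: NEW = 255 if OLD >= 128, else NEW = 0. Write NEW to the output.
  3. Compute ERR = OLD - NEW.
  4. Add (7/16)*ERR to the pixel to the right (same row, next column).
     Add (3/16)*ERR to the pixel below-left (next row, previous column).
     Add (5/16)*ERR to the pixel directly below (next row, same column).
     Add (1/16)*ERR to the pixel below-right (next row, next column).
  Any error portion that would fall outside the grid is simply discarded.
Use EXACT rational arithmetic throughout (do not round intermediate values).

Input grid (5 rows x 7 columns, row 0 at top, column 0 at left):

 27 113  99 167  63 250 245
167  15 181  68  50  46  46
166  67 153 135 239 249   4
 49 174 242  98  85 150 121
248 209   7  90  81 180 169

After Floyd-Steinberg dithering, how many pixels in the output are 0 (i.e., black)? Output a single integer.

Answer: 17

Derivation:
(0,0): OLD=27 → NEW=0, ERR=27
(0,1): OLD=1997/16 → NEW=0, ERR=1997/16
(0,2): OLD=39323/256 → NEW=255, ERR=-25957/256
(0,3): OLD=502333/4096 → NEW=0, ERR=502333/4096
(0,4): OLD=7645099/65536 → NEW=0, ERR=7645099/65536
(0,5): OLD=315659693/1048576 → NEW=255, ERR=48272813/1048576
(0,6): OLD=4448327611/16777216 → NEW=255, ERR=170137531/16777216
(1,0): OLD=50903/256 → NEW=255, ERR=-14377/256
(1,1): OLD=24801/2048 → NEW=0, ERR=24801/2048
(1,2): OLD=12150901/65536 → NEW=255, ERR=-4560779/65536
(1,3): OLD=23963665/262144 → NEW=0, ERR=23963665/262144
(1,4): OLD=2394867027/16777216 → NEW=255, ERR=-1883323053/16777216
(1,5): OLD=2747076291/134217728 → NEW=0, ERR=2747076291/134217728
(1,6): OLD=130998203149/2147483648 → NEW=0, ERR=130998203149/2147483648
(2,0): OLD=4938811/32768 → NEW=255, ERR=-3417029/32768
(2,1): OLD=9021497/1048576 → NEW=0, ERR=9021497/1048576
(2,2): OLD=2565464299/16777216 → NEW=255, ERR=-1712725781/16777216
(2,3): OLD=12550275155/134217728 → NEW=0, ERR=12550275155/134217728
(2,4): OLD=273139110595/1073741824 → NEW=255, ERR=-665054525/1073741824
(2,5): OLD=8917959452225/34359738368 → NEW=255, ERR=156226168385/34359738368
(2,6): OLD=14475714216663/549755813888 → NEW=0, ERR=14475714216663/549755813888
(3,0): OLD=302423435/16777216 → NEW=0, ERR=302423435/16777216
(3,1): OLD=21329378479/134217728 → NEW=255, ERR=-12896142161/134217728
(3,2): OLD=199857296765/1073741824 → NEW=255, ERR=-73946868355/1073741824
(3,3): OLD=389100123547/4294967296 → NEW=0, ERR=389100123547/4294967296
(3,4): OLD=72093991319947/549755813888 → NEW=255, ERR=-68093741221493/549755813888
(3,5): OLD=449171246492369/4398046511104 → NEW=0, ERR=449171246492369/4398046511104
(3,6): OLD=12257842289163727/70368744177664 → NEW=255, ERR=-5686187476140593/70368744177664
(4,0): OLD=505984455621/2147483648 → NEW=255, ERR=-41623874619/2147483648
(4,1): OLD=5453155813249/34359738368 → NEW=255, ERR=-3308577470591/34359738368
(4,2): OLD=-25106259961809/549755813888 → NEW=0, ERR=-25106259961809/549755813888
(4,3): OLD=311393305536949/4398046511104 → NEW=0, ERR=311393305536949/4398046511104
(4,4): OLD=3450912017139471/35184372088832 → NEW=0, ERR=3450912017139471/35184372088832
(4,5): OLD=261133889886241551/1125899906842624 → NEW=255, ERR=-25970586358627569/1125899906842624
(4,6): OLD=2522732084602861337/18014398509481984 → NEW=255, ERR=-2070939535315044583/18014398509481984
Output grid:
  Row 0: ..#..##  (4 black, running=4)
  Row 1: #.#.#..  (4 black, running=8)
  Row 2: #.#.##.  (3 black, running=11)
  Row 3: .##.#.#  (3 black, running=14)
  Row 4: ##...##  (3 black, running=17)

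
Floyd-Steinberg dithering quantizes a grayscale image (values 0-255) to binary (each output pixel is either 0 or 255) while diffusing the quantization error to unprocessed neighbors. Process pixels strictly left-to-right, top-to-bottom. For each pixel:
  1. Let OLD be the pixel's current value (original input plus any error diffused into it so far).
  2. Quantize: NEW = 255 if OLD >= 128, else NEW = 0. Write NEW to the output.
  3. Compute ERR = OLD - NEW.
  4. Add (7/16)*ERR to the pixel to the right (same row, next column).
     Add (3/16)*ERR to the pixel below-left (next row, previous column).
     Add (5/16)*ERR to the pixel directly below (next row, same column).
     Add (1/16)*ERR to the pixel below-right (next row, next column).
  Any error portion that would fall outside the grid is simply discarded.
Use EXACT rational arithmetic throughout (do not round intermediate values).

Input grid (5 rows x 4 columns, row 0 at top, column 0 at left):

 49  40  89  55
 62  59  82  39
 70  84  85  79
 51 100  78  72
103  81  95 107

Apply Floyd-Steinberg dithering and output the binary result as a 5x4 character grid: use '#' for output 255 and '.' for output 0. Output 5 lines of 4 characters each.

Answer: ....
.#..
..#.
.#..
..#.

Derivation:
(0,0): OLD=49 → NEW=0, ERR=49
(0,1): OLD=983/16 → NEW=0, ERR=983/16
(0,2): OLD=29665/256 → NEW=0, ERR=29665/256
(0,3): OLD=432935/4096 → NEW=0, ERR=432935/4096
(1,0): OLD=22741/256 → NEW=0, ERR=22741/256
(1,1): OLD=290515/2048 → NEW=255, ERR=-231725/2048
(1,2): OLD=6053455/65536 → NEW=0, ERR=6053455/65536
(1,3): OLD=125497689/1048576 → NEW=0, ERR=125497689/1048576
(2,0): OLD=2508225/32768 → NEW=0, ERR=2508225/32768
(2,1): OLD=110101595/1048576 → NEW=0, ERR=110101595/1048576
(2,2): OLD=367362599/2097152 → NEW=255, ERR=-167411161/2097152
(2,3): OLD=2927609451/33554432 → NEW=0, ERR=2927609451/33554432
(3,0): OLD=1587258801/16777216 → NEW=0, ERR=1587258801/16777216
(3,1): OLD=44028828143/268435456 → NEW=255, ERR=-24422213137/268435456
(3,2): OLD=155357449233/4294967296 → NEW=0, ERR=155357449233/4294967296
(3,3): OLD=7566116460535/68719476736 → NEW=0, ERR=7566116460535/68719476736
(4,0): OLD=496095696157/4294967296 → NEW=0, ERR=496095696157/4294967296
(4,1): OLD=3978790519255/34359738368 → NEW=0, ERR=3978790519255/34359738368
(4,2): OLD=189031530665463/1099511627776 → NEW=255, ERR=-91343934417417/1099511627776
(4,3): OLD=1888017189677041/17592186044416 → NEW=0, ERR=1888017189677041/17592186044416
Row 0: ....
Row 1: .#..
Row 2: ..#.
Row 3: .#..
Row 4: ..#.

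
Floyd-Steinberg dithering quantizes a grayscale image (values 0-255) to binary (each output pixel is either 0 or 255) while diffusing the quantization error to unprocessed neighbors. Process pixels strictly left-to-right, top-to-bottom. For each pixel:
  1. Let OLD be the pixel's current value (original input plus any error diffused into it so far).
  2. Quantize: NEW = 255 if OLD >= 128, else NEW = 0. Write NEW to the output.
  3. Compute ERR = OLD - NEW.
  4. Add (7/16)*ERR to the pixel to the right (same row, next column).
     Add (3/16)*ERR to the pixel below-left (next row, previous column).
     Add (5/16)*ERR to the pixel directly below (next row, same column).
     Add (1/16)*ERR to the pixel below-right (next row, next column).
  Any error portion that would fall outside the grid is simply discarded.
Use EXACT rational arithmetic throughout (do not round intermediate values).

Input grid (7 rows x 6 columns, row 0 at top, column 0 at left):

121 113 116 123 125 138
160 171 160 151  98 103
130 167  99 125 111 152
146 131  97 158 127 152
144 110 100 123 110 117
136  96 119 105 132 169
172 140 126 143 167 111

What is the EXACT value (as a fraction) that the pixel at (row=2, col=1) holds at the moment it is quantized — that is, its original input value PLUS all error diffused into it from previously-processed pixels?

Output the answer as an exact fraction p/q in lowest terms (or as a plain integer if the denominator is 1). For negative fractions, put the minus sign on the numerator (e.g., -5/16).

Answer: 189747347/1048576

Derivation:
(0,0): OLD=121 → NEW=0, ERR=121
(0,1): OLD=2655/16 → NEW=255, ERR=-1425/16
(0,2): OLD=19721/256 → NEW=0, ERR=19721/256
(0,3): OLD=641855/4096 → NEW=255, ERR=-402625/4096
(0,4): OLD=5373625/65536 → NEW=0, ERR=5373625/65536
(0,5): OLD=182318863/1048576 → NEW=255, ERR=-85068017/1048576
(1,0): OLD=46365/256 → NEW=255, ERR=-18915/256
(1,1): OLD=272075/2048 → NEW=255, ERR=-250165/2048
(1,2): OLD=6988455/65536 → NEW=0, ERR=6988455/65536
(1,3): OLD=49053403/262144 → NEW=255, ERR=-17793317/262144
(1,4): OLD=1217568241/16777216 → NEW=0, ERR=1217568241/16777216
(1,5): OLD=30742036295/268435456 → NEW=0, ERR=30742036295/268435456
(2,0): OLD=2752745/32768 → NEW=0, ERR=2752745/32768
(2,1): OLD=189747347/1048576 → NEW=255, ERR=-77639533/1048576
Target (2,1): original=167, with diffused error = 189747347/1048576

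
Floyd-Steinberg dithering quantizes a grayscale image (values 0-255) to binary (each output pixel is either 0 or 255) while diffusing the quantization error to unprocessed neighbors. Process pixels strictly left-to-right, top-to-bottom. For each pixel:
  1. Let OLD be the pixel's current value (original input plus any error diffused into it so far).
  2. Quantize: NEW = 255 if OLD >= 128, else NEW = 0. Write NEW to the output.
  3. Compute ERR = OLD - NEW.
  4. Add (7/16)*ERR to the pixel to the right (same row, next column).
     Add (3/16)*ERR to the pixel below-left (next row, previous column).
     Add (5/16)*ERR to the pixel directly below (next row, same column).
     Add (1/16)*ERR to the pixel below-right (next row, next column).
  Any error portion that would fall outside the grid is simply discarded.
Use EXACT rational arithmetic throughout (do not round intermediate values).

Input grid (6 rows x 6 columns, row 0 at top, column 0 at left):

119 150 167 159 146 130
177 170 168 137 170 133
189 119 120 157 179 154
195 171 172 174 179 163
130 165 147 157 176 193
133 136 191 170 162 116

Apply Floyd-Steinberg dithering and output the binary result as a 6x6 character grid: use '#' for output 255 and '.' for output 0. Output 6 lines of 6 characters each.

Answer: .##.#.
#.##.#
#.#.##
##.##.
.##.##
#.##.#

Derivation:
(0,0): OLD=119 → NEW=0, ERR=119
(0,1): OLD=3233/16 → NEW=255, ERR=-847/16
(0,2): OLD=36823/256 → NEW=255, ERR=-28457/256
(0,3): OLD=452065/4096 → NEW=0, ERR=452065/4096
(0,4): OLD=12732711/65536 → NEW=255, ERR=-3978969/65536
(0,5): OLD=108462097/1048576 → NEW=0, ERR=108462097/1048576
(1,0): OLD=52291/256 → NEW=255, ERR=-12989/256
(1,1): OLD=241365/2048 → NEW=0, ERR=241365/2048
(1,2): OLD=13251961/65536 → NEW=255, ERR=-3459719/65536
(1,3): OLD=34095045/262144 → NEW=255, ERR=-32751675/262144
(1,4): OLD=2057877231/16777216 → NEW=0, ERR=2057877231/16777216
(1,5): OLD=57765407961/268435456 → NEW=255, ERR=-10685633319/268435456
(2,0): OLD=6397687/32768 → NEW=255, ERR=-1958153/32768
(2,1): OLD=122280461/1048576 → NEW=0, ERR=122280461/1048576
(2,2): OLD=2323010407/16777216 → NEW=255, ERR=-1955179673/16777216
(2,3): OLD=11632758255/134217728 → NEW=0, ERR=11632758255/134217728
(2,4): OLD=1030693324877/4294967296 → NEW=255, ERR=-64523335603/4294967296
(2,5): OLD=9803101973739/68719476736 → NEW=255, ERR=-7720364593941/68719476736
(3,0): OLD=3325094023/16777216 → NEW=255, ERR=-953096057/16777216
(3,1): OLD=21072557051/134217728 → NEW=255, ERR=-13152963589/134217728
(3,2): OLD=124819714593/1073741824 → NEW=0, ERR=124819714593/1073741824
(3,3): OLD=16619286278371/68719476736 → NEW=255, ERR=-904180289309/68719476736
(3,4): OLD=84058165471619/549755813888 → NEW=255, ERR=-56129567069821/549755813888
(3,5): OLD=723782622416333/8796093022208 → NEW=0, ERR=723782622416333/8796093022208
(4,0): OLD=201590141193/2147483648 → NEW=0, ERR=201590141193/2147483648
(4,1): OLD=6655172724213/34359738368 → NEW=255, ERR=-2106560559627/34359738368
(4,2): OLD=162631811892559/1099511627776 → NEW=255, ERR=-117743653190321/1099511627776
(4,3): OLD=1656471198820651/17592186044416 → NEW=0, ERR=1656471198820651/17592186044416
(4,4): OLD=56265389142083547/281474976710656 → NEW=255, ERR=-15510729919133733/281474976710656
(4,5): OLD=847686499895434525/4503599627370496 → NEW=255, ERR=-300731405084041955/4503599627370496
(5,0): OLD=82925052863663/549755813888 → NEW=255, ERR=-57262679677777/549755813888
(5,1): OLD=1003793289731231/17592186044416 → NEW=0, ERR=1003793289731231/17592186044416
(5,2): OLD=27629817957280581/140737488355328 → NEW=255, ERR=-8258241573328059/140737488355328
(5,3): OLD=705839685557920199/4503599627370496 → NEW=255, ERR=-442578219421556281/4503599627370496
(5,4): OLD=857035839538586727/9007199254740992 → NEW=0, ERR=857035839538586727/9007199254740992
(5,5): OLD=19212955285316689235/144115188075855872 → NEW=255, ERR=-17536417674026558125/144115188075855872
Row 0: .##.#.
Row 1: #.##.#
Row 2: #.#.##
Row 3: ##.##.
Row 4: .##.##
Row 5: #.##.#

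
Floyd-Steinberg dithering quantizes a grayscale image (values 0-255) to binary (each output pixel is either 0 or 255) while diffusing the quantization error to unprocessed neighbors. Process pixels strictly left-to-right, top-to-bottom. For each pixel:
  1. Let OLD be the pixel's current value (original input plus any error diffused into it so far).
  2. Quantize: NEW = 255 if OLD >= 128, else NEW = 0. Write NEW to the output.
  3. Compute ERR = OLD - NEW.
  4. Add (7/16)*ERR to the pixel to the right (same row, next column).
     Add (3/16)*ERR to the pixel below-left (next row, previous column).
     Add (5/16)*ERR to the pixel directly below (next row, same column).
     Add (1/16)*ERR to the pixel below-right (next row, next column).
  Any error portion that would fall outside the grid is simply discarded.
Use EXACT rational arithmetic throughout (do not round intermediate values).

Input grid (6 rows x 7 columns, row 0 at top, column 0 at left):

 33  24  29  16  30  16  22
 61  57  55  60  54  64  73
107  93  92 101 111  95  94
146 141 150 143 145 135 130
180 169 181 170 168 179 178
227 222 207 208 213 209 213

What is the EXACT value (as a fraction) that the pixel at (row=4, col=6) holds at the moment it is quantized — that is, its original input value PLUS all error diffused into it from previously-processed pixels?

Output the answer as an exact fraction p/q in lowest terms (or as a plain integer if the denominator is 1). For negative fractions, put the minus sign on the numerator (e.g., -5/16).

(0,0): OLD=33 → NEW=0, ERR=33
(0,1): OLD=615/16 → NEW=0, ERR=615/16
(0,2): OLD=11729/256 → NEW=0, ERR=11729/256
(0,3): OLD=147639/4096 → NEW=0, ERR=147639/4096
(0,4): OLD=2999553/65536 → NEW=0, ERR=2999553/65536
(0,5): OLD=37774087/1048576 → NEW=0, ERR=37774087/1048576
(0,6): OLD=633517361/16777216 → NEW=0, ERR=633517361/16777216
(1,0): OLD=20101/256 → NEW=0, ERR=20101/256
(1,1): OLD=233507/2048 → NEW=0, ERR=233507/2048
(1,2): OLD=8412255/65536 → NEW=255, ERR=-8299425/65536
(1,3): OLD=7157747/262144 → NEW=0, ERR=7157747/262144
(1,4): OLD=1497468665/16777216 → NEW=0, ERR=1497468665/16777216
(1,5): OLD=16676257225/134217728 → NEW=0, ERR=16676257225/134217728
(1,6): OLD=303675884455/2147483648 → NEW=255, ERR=-243932445785/2147483648
(2,0): OLD=5010737/32768 → NEW=255, ERR=-3345103/32768
(2,1): OLD=68294827/1048576 → NEW=0, ERR=68294827/1048576
(2,2): OLD=1563062209/16777216 → NEW=0, ERR=1563062209/16777216
(2,3): OLD=21355824377/134217728 → NEW=255, ERR=-12869696263/134217728
(2,4): OLD=130937547913/1073741824 → NEW=0, ERR=130937547913/1073741824
(2,5): OLD=5891280045507/34359738368 → NEW=255, ERR=-2870453238333/34359738368
(2,6): OLD=16338400023941/549755813888 → NEW=0, ERR=16338400023941/549755813888
(3,0): OLD=2119141537/16777216 → NEW=0, ERR=2119141537/16777216
(3,1): OLD=30561735053/134217728 → NEW=255, ERR=-3663785587/134217728
(3,2): OLD=164565592759/1073741824 → NEW=255, ERR=-109238572361/1073741824
(3,3): OLD=417528015345/4294967296 → NEW=0, ERR=417528015345/4294967296
(3,4): OLD=112140167580833/549755813888 → NEW=255, ERR=-28047564960607/549755813888
(3,5): OLD=438779284405235/4398046511104 → NEW=0, ERR=438779284405235/4398046511104
(3,6): OLD=12505509720383981/70368744177664 → NEW=255, ERR=-5438520044920339/70368744177664
(4,0): OLD=460321361359/2147483648 → NEW=255, ERR=-87286968881/2147483648
(4,1): OLD=4518502837635/34359738368 → NEW=255, ERR=-4243230446205/34359738368
(4,2): OLD=61407760870541/549755813888 → NEW=0, ERR=61407760870541/549755813888
(4,3): OLD=1026167612879647/4398046511104 → NEW=255, ERR=-95334247451873/4398046511104
(4,4): OLD=5888296616094573/35184372088832 → NEW=255, ERR=-3083718266557587/35184372088832
(4,5): OLD=173560721895723565/1125899906842624 → NEW=255, ERR=-113543754349145555/1125899906842624
(4,6): OLD=2089002547457887307/18014398509481984 → NEW=0, ERR=2089002547457887307/18014398509481984
Target (4,6): original=178, with diffused error = 2089002547457887307/18014398509481984

Answer: 2089002547457887307/18014398509481984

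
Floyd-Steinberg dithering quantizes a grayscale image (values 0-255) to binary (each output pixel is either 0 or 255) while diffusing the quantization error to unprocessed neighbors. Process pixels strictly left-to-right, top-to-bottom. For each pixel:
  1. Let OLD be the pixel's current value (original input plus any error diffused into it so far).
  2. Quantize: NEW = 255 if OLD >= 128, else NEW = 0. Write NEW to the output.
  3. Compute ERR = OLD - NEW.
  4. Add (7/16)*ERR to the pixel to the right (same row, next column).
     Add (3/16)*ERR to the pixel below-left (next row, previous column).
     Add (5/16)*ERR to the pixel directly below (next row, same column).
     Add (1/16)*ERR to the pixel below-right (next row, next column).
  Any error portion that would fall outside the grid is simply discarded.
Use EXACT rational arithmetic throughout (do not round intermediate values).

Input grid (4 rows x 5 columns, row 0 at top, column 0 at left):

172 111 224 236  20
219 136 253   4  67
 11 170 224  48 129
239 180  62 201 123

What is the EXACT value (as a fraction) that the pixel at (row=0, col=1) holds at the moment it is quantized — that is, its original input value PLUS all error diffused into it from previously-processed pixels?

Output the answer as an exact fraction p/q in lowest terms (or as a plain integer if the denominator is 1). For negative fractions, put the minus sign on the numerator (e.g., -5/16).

Answer: 1195/16

Derivation:
(0,0): OLD=172 → NEW=255, ERR=-83
(0,1): OLD=1195/16 → NEW=0, ERR=1195/16
Target (0,1): original=111, with diffused error = 1195/16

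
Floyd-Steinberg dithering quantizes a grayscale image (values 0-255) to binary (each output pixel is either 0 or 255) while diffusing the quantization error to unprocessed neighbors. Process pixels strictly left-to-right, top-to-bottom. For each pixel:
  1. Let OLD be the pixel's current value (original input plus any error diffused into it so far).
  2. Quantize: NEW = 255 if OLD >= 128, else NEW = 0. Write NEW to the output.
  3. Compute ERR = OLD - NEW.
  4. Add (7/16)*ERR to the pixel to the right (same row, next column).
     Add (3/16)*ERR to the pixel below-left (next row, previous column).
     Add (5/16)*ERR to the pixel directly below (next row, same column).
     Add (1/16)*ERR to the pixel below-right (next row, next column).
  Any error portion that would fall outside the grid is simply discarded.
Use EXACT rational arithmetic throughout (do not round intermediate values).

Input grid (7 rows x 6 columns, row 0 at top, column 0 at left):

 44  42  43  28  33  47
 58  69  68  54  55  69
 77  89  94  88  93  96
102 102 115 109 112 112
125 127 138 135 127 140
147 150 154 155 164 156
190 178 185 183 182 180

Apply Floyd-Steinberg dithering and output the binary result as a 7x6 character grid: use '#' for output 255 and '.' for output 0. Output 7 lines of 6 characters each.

Answer: ......
.#..#.
..#..#
#.#.#.
.#.#.#
#.##.#
##.###

Derivation:
(0,0): OLD=44 → NEW=0, ERR=44
(0,1): OLD=245/4 → NEW=0, ERR=245/4
(0,2): OLD=4467/64 → NEW=0, ERR=4467/64
(0,3): OLD=59941/1024 → NEW=0, ERR=59941/1024
(0,4): OLD=960259/16384 → NEW=0, ERR=960259/16384
(0,5): OLD=19042581/262144 → NEW=0, ERR=19042581/262144
(1,0): OLD=5327/64 → NEW=0, ERR=5327/64
(1,1): OLD=71881/512 → NEW=255, ERR=-58679/512
(1,2): OLD=892509/16384 → NEW=0, ERR=892509/16384
(1,3): OLD=7305737/65536 → NEW=0, ERR=7305737/65536
(1,4): OLD=584540715/4194304 → NEW=255, ERR=-485006805/4194304
(1,5): OLD=3004696765/67108864 → NEW=0, ERR=3004696765/67108864
(2,0): OLD=667827/8192 → NEW=0, ERR=667827/8192
(2,1): OLD=27332993/262144 → NEW=0, ERR=27332993/262144
(2,2): OLD=714621443/4194304 → NEW=255, ERR=-354926077/4194304
(2,3): OLD=2266197611/33554432 → NEW=0, ERR=2266197611/33554432
(2,4): OLD=109279376769/1073741824 → NEW=0, ERR=109279376769/1073741824
(2,5): OLD=2530437078167/17179869184 → NEW=255, ERR=-1850429563753/17179869184
(3,0): OLD=616670307/4194304 → NEW=255, ERR=-452877213/4194304
(3,1): OLD=2569376135/33554432 → NEW=0, ERR=2569376135/33554432
(3,2): OLD=37912980341/268435456 → NEW=255, ERR=-30538060939/268435456
(3,3): OLD=1617108707119/17179869184 → NEW=0, ERR=1617108707119/17179869184
(3,4): OLD=23228720577327/137438953472 → NEW=255, ERR=-11818212558033/137438953472
(3,5): OLD=103533694391905/2199023255552 → NEW=0, ERR=103533694391905/2199023255552
(4,0): OLD=56701903885/536870912 → NEW=0, ERR=56701903885/536870912
(4,1): OLD=1452188462281/8589934592 → NEW=255, ERR=-738244858679/8589934592
(4,2): OLD=23992390338763/274877906944 → NEW=0, ERR=23992390338763/274877906944
(4,3): OLD=788871458190167/4398046511104 → NEW=255, ERR=-332630402141353/4398046511104
(4,4): OLD=5752685681662471/70368744177664 → NEW=0, ERR=5752685681662471/70368744177664
(4,5): OLD=208409253002596561/1125899906842624 → NEW=255, ERR=-78695223242272559/1125899906842624
(5,0): OLD=22524943895147/137438953472 → NEW=255, ERR=-12521989240213/137438953472
(5,1): OLD=467288495719387/4398046511104 → NEW=0, ERR=467288495719387/4398046511104
(5,2): OLD=7325662363214649/35184372088832 → NEW=255, ERR=-1646352519437511/35184372088832
(5,3): OLD=148255227088884067/1125899906842624 → NEW=255, ERR=-138849249155985053/1125899906842624
(5,4): OLD=265174051665142955/2251799813685248 → NEW=0, ERR=265174051665142955/2251799813685248
(5,5): OLD=6873844406004853175/36028797018963968 → NEW=255, ERR=-2313498833830958665/36028797018963968
(6,0): OLD=12768408602480241/70368744177664 → NEW=255, ERR=-5175621162824079/70368744177664
(6,1): OLD=185274541328155357/1125899906842624 → NEW=255, ERR=-101829934916713763/1125899906842624
(6,2): OLD=514878971040844213/4503599627370496 → NEW=0, ERR=514878971040844213/4503599627370496
(6,3): OLD=15394018710609877041/72057594037927936 → NEW=255, ERR=-2980667769061746639/72057594037927936
(6,4): OLD=208627542772468000577/1152921504606846976 → NEW=255, ERR=-85367440902277978303/1152921504606846976
(6,5): OLD=2488451147991373249319/18446744073709551616 → NEW=255, ERR=-2215468590804562412761/18446744073709551616
Row 0: ......
Row 1: .#..#.
Row 2: ..#..#
Row 3: #.#.#.
Row 4: .#.#.#
Row 5: #.##.#
Row 6: ##.###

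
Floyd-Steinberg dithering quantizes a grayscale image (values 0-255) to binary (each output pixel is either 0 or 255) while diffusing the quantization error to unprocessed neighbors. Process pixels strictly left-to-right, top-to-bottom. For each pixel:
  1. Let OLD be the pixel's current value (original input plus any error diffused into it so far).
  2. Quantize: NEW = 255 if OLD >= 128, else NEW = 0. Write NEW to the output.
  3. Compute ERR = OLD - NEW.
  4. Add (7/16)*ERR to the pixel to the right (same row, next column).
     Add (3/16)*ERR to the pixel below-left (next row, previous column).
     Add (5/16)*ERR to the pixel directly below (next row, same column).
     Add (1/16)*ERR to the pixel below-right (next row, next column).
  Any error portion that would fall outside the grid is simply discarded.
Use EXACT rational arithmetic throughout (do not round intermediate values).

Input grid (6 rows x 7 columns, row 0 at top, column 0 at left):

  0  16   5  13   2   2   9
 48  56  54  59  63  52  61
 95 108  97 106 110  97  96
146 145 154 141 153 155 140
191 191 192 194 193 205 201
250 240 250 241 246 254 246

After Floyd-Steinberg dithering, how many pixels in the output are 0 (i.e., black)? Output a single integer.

Answer: 21

Derivation:
(0,0): OLD=0 → NEW=0, ERR=0
(0,1): OLD=16 → NEW=0, ERR=16
(0,2): OLD=12 → NEW=0, ERR=12
(0,3): OLD=73/4 → NEW=0, ERR=73/4
(0,4): OLD=639/64 → NEW=0, ERR=639/64
(0,5): OLD=6521/1024 → NEW=0, ERR=6521/1024
(0,6): OLD=193103/16384 → NEW=0, ERR=193103/16384
(1,0): OLD=51 → NEW=0, ERR=51
(1,1): OLD=1369/16 → NEW=0, ERR=1369/16
(1,2): OLD=25499/256 → NEW=0, ERR=25499/256
(1,3): OLD=454257/4096 → NEW=0, ERR=454257/4096
(1,4): OLD=7666051/65536 → NEW=0, ERR=7666051/65536
(1,5): OLD=113246601/1048576 → NEW=0, ERR=113246601/1048576
(1,6): OLD=1884606847/16777216 → NEW=0, ERR=1884606847/16777216
(2,0): OLD=32507/256 → NEW=0, ERR=32507/256
(2,1): OLD=434495/2048 → NEW=255, ERR=-87745/2048
(2,2): OLD=8881717/65536 → NEW=255, ERR=-7829963/65536
(2,3): OLD=30551443/262144 → NEW=0, ERR=30551443/262144
(2,4): OLD=3770247839/16777216 → NEW=255, ERR=-507942241/16777216
(2,5): OLD=19579350611/134217728 → NEW=255, ERR=-14646170029/134217728
(2,6): OLD=193515078813/2147483648 → NEW=0, ERR=193515078813/2147483648
(3,0): OLD=5821173/32768 → NEW=255, ERR=-2534667/32768
(3,1): OLD=87350885/1048576 → NEW=0, ERR=87350885/1048576
(3,2): OLD=2890442295/16777216 → NEW=255, ERR=-1387747785/16777216
(3,3): OLD=17191664655/134217728 → NEW=255, ERR=-17033855985/134217728
(3,4): OLD=80357072669/1073741824 → NEW=0, ERR=80357072669/1073741824
(3,5): OLD=5794593491677/34359738368 → NEW=255, ERR=-2967139792163/34359738368
(3,6): OLD=67927622176795/549755813888 → NEW=0, ERR=67927622176795/549755813888
(4,0): OLD=3060954191/16777216 → NEW=255, ERR=-1217235889/16777216
(4,1): OLD=22138799407/134217728 → NEW=255, ERR=-12086721233/134217728
(4,2): OLD=116139622855/1073741824 → NEW=0, ERR=116139622855/1073741824
(4,3): OLD=113024159439/536870912 → NEW=255, ERR=-23877923121/536870912
(4,4): OLD=95000607640567/549755813888 → NEW=255, ERR=-45187124900873/549755813888
(4,5): OLD=747221849805201/4398046511104 → NEW=255, ERR=-374280010526319/4398046511104
(4,6): OLD=13861468499701167/70368744177664 → NEW=255, ERR=-4082561265603153/70368744177664
(5,0): OLD=451921312741/2147483648 → NEW=255, ERR=-95687017499/2147483648
(5,1): OLD=7150621930525/34359738368 → NEW=255, ERR=-1611111353315/34359738368
(5,2): OLD=137064751780715/549755813888 → NEW=255, ERR=-3122980760725/549755813888
(5,3): OLD=949822349423337/4398046511104 → NEW=255, ERR=-171679510908183/4398046511104
(5,4): OLD=6491510758763477/35184372088832 → NEW=255, ERR=-2480504123888683/35184372088832
(5,5): OLD=203277481977358211/1125899906842624 → NEW=255, ERR=-83826994267510909/1125899906842624
(5,6): OLD=3422332489517001797/18014398509481984 → NEW=255, ERR=-1171339130400904123/18014398509481984
Output grid:
  Row 0: .......  (7 black, running=7)
  Row 1: .......  (7 black, running=14)
  Row 2: .##.##.  (3 black, running=17)
  Row 3: #.##.#.  (3 black, running=20)
  Row 4: ##.####  (1 black, running=21)
  Row 5: #######  (0 black, running=21)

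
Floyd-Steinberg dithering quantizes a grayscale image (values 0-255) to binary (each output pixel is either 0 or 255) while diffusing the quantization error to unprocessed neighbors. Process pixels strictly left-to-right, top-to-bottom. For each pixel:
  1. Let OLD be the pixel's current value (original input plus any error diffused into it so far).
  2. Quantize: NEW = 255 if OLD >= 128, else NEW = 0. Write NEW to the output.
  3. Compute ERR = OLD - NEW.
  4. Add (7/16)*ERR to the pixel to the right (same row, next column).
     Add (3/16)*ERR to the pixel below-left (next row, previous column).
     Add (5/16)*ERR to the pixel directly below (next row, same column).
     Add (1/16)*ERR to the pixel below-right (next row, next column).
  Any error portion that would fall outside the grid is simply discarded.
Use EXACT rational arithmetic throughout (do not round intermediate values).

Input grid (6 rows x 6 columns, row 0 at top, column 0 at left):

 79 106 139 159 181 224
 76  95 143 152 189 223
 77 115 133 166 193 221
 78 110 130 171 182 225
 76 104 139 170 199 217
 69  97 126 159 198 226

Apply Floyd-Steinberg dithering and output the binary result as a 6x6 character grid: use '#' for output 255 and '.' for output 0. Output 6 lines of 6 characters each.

(0,0): OLD=79 → NEW=0, ERR=79
(0,1): OLD=2249/16 → NEW=255, ERR=-1831/16
(0,2): OLD=22767/256 → NEW=0, ERR=22767/256
(0,3): OLD=810633/4096 → NEW=255, ERR=-233847/4096
(0,4): OLD=10225087/65536 → NEW=255, ERR=-6486593/65536
(0,5): OLD=189474873/1048576 → NEW=255, ERR=-77912007/1048576
(1,0): OLD=20283/256 → NEW=0, ERR=20283/256
(1,1): OLD=236573/2048 → NEW=0, ERR=236573/2048
(1,2): OLD=13334753/65536 → NEW=255, ERR=-3376927/65536
(1,3): OLD=25851469/262144 → NEW=0, ERR=25851469/262144
(1,4): OLD=3082206663/16777216 → NEW=255, ERR=-1195983417/16777216
(1,5): OLD=43595694401/268435456 → NEW=255, ERR=-24855346879/268435456
(2,0): OLD=4044175/32768 → NEW=0, ERR=4044175/32768
(2,1): OLD=210118037/1048576 → NEW=255, ERR=-57268843/1048576
(2,2): OLD=1991676671/16777216 → NEW=0, ERR=1991676671/16777216
(2,3): OLD=31161024455/134217728 → NEW=255, ERR=-3064496185/134217728
(2,4): OLD=642252931797/4294967296 → NEW=255, ERR=-452963728683/4294967296
(2,5): OLD=9721658752803/68719476736 → NEW=255, ERR=-7801807814877/68719476736
(3,0): OLD=1783884319/16777216 → NEW=0, ERR=1783884319/16777216
(3,1): OLD=22739615283/134217728 → NEW=255, ERR=-11485905357/134217728
(3,2): OLD=130957351561/1073741824 → NEW=0, ERR=130957351561/1073741824
(3,3): OLD=14078495017691/68719476736 → NEW=255, ERR=-3444971549989/68719476736
(3,4): OLD=57392385809659/549755813888 → NEW=0, ERR=57392385809659/549755813888
(3,5): OLD=2010815960797909/8796093022208 → NEW=255, ERR=-232187759865131/8796093022208
(4,0): OLD=200106413937/2147483648 → NEW=0, ERR=200106413937/2147483648
(4,1): OLD=5069366561469/34359738368 → NEW=255, ERR=-3692366722371/34359738368
(4,2): OLD=126829636454439/1099511627776 → NEW=0, ERR=126829636454439/1099511627776
(4,3): OLD=4081336001589091/17592186044416 → NEW=255, ERR=-404671439736989/17592186044416
(4,4): OLD=60088562740819091/281474976710656 → NEW=255, ERR=-11687556320398189/281474976710656
(4,5): OLD=887703084852734757/4503599627370496 → NEW=255, ERR=-260714820126741723/4503599627370496
(5,0): OLD=42864564106119/549755813888 → NEW=0, ERR=42864564106119/549755813888
(5,1): OLD=2198710661513719/17592186044416 → NEW=0, ERR=2198710661513719/17592186044416
(5,2): OLD=28949343265714445/140737488355328 → NEW=255, ERR=-6938716264894195/140737488355328
(5,3): OLD=583962315835572831/4503599627370496 → NEW=255, ERR=-564455589143903649/4503599627370496
(5,4): OLD=1061933705114707039/9007199254740992 → NEW=0, ERR=1061933705114707039/9007199254740992
(5,5): OLD=37022418437426217067/144115188075855872 → NEW=255, ERR=273045478082969707/144115188075855872
Row 0: .#.###
Row 1: ..#.##
Row 2: .#.###
Row 3: .#.#.#
Row 4: .#.###
Row 5: ..##.#

Answer: .#.###
..#.##
.#.###
.#.#.#
.#.###
..##.#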